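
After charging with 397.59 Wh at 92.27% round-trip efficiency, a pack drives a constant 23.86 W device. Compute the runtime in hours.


Step 1: E_discharge = eta/100 * E_charge = 92.27/100 * 397.59 = 366.86 Wh
Step 2: t = E_discharge / P = 366.86 / 23.86 = 15.38 hr

15.38 hr


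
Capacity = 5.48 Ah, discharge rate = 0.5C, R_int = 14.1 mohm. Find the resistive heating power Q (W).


Convert: R = 14.1 mohm = 0.0141 ohm
Step 1: I = C_rate * capacity = 0.5 * 5.48 = 2.74 A
Step 2: Q = I^2 * R = 2.74^2 * 0.0141 = 7.5076 * 0.0141 = 0.1059 W

0.1059 W


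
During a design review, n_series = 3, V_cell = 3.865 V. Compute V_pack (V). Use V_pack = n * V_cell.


Series voltages add: 3 * 3.865 V = 11.595 V

11.595 V


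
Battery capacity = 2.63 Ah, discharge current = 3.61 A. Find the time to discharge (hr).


Runtime = 2.63 Ah / 3.61 A = 0.7285 hr

0.7285 hr


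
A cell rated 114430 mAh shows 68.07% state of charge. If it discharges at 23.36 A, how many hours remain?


Convert: C_total = 114430 mAh = 114.43 Ah
Step 1: remaining = SOC/100 * C_total = 68.07/100 * 114.43 = 77.893 Ah
Step 2: t = remaining / I = 77.893 / 23.36 = 3.334 hr

3.334 hr


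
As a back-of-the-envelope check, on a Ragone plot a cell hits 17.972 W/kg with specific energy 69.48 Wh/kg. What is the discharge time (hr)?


t = E / P = 69.48 / 17.972 = 3.866 hr

3.866 hr


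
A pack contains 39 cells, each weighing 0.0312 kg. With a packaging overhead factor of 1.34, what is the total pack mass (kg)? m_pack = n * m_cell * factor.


m_pack = n * m_cell * overhead = 39 * 0.0312 * 1.34 = 1.631 kg

1.631 kg


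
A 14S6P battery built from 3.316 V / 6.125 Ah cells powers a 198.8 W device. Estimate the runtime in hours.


Step 1: E_pack = Ns * V_cell * Np * C_cell = 14 * 3.316 * 6 * 6.125 = 1706.1 Wh
Step 2: t = E_pack / P = 1706.1 / 198.8 = 8.582 hr

8.582 hr


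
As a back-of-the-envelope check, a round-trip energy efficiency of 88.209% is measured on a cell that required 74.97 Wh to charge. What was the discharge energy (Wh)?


E_dis = eta/100 * E_chg = 88.209/100 * 74.97 = 66.13 Wh

66.13 Wh


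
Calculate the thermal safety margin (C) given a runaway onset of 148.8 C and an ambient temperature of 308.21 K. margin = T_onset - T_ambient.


Convert: T_ambient = 308.21 K = 35.06 C
margin = 148.8 - 35.06 = 113.74 C

113.74 C


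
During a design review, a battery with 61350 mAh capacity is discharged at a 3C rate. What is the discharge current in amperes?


Convert: capacity = 61350 mAh = 61.35 Ah
I = C_rate * capacity = 3 * 61.35 = 184.05 A

184.05 A


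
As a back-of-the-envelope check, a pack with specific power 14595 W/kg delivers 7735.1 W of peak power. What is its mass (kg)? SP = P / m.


m = P / SP = 7735.1 / 14595 = 0.5300 kg

0.5300 kg


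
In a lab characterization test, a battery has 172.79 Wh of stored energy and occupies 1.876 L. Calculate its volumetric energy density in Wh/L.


Volumetric ED = 172.79 Wh / 1.876 L = 92.11 Wh/L

92.11 Wh/L


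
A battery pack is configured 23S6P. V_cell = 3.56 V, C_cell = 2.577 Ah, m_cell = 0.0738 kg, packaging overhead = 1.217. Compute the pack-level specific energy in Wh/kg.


Step 1: V_pack = 23 * 3.56 = 81.88 V
Step 2: C_pack = 6 * 2.577 = 15.462 Ah
Step 3: E_pack = V_pack * C_pack = 81.88 * 15.462 = 1266 Wh
Step 4: m_pack = 23 * 6 * 0.0738 * 1.217 = 12.394 kg
Step 5: ED = E_pack / m_pack = 1266 / 12.394 = 102.1 Wh/kg

102.1 Wh/kg


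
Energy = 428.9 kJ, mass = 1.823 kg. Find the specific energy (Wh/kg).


Convert: E = 428.9 kJ = 119.14 Wh
ED = E / m = 119.14 / 1.823 = 65.35 Wh/kg

65.35 Wh/kg


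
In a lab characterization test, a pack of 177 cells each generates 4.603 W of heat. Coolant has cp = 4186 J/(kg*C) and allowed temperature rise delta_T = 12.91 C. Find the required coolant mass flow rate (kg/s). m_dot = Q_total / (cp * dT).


Step 1: Total heat Q = 177 * 4.603 W = 814.73 W
Step 2: denom = cp * dT = 4186 * 12.91 = 54041
Step 3: m_dot = 814.73 / 54041 = 0.01508 kg/s

0.01508 kg/s


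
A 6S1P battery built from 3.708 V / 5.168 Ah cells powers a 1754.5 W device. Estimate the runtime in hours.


Step 1: E_pack = Ns * V_cell * Np * C_cell = 6 * 3.708 * 1 * 5.168 = 114.98 Wh
Step 2: t = E_pack / P = 114.98 / 1754.5 = 0.06553 hr

0.06553 hr


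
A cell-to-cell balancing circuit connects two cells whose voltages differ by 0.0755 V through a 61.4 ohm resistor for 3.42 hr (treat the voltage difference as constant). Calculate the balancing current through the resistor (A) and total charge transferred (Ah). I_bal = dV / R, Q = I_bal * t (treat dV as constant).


I_bal = dV / R = 0.0755 / 61.4 = 0.0012296 A
Q = I_bal * t = 0.0012296 * 3.42 = 0.004205 Ah

I=0.0012296 A, Q=0.004205 Ah


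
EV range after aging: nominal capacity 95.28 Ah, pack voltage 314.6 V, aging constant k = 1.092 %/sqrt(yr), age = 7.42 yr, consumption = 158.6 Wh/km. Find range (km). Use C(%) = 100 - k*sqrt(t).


Step 1: capacity retention = 100 - 1.092 * sqrt(7.42) = 100 - 1.092 * 2.724 = 97.025%
Step 2: C_now = 95.28 * 97.025/100 = 92.445 Ah
Step 3: E_pack = V * C_now = 314.6 * 92.445 = 29083 Wh
Step 4: range = E_pack / consumption = 29083 / 158.6 = 183.4 km

183.4 km


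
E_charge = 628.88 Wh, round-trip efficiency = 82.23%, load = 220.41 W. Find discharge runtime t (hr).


Step 1: E_discharge = eta/100 * E_charge = 82.23/100 * 628.88 = 517.13 Wh
Step 2: t = E_discharge / P = 517.13 / 220.41 = 2.346 hr

2.346 hr


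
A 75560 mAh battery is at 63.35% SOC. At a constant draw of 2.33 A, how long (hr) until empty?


Convert: C_total = 75560 mAh = 75.56 Ah
Step 1: remaining = SOC/100 * C_total = 63.35/100 * 75.56 = 47.867 Ah
Step 2: t = remaining / I = 47.867 / 2.33 = 20.54 hr

20.54 hr


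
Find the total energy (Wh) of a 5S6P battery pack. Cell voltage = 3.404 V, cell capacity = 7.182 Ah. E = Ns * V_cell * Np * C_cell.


V_pack = 5 * 3.404 = 17.02 V
C_pack = 6 * 7.182 = 43.092 Ah
E = V_pack * C_pack = 17.02 * 43.092 = 733.4 Wh

733.4 Wh


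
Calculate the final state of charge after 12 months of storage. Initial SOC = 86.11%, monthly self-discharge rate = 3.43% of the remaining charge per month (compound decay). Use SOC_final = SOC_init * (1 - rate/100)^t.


Monthly retention factor = 1 - 3.43/100 = 0.9657
Over 12 months: factor^12 = 0.65782
SOC_final = 86.11 * 0.65782 = 56.64%

56.64%


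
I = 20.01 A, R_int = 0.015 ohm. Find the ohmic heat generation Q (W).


I^2 = 400.4
Q = 400.4 * 0.015 = 6.006 W

6.006 W


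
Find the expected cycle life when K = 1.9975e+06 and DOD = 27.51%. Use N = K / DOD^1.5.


Step 1: DOD^1.5 = 27.51^1.5 = 144.29
Step 2: N = 1.9975e+06 / 144.29 = 13840 cycles

13840 cycles


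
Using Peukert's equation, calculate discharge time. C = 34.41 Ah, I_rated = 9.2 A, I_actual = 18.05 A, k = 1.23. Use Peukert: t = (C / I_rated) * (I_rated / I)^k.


t_rated = C / I_rated = 34.41 / 9.2 = 3.7402 hr
(I_rated/I)^k = (0.5097)^1.23 = 0.43651
t = t_rated * (I_rated/I)^k = 3.7402 * 0.43651 = 1.633 hr

1.633 hr


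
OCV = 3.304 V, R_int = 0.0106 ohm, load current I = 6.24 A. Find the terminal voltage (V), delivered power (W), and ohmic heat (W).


Step 1: V_terminal = OCV - I*R = 3.304 - 6.24 * 0.0106 = 3.2379 V
Step 2: P_out = V_terminal * I = 3.2379 * 6.24 = 20.20 W
Step 3: Q = I^2 * R = 6.24^2 * 0.0106 = 0.4127 W

V=3.2379 V, P=20.20 W, Q=0.4127 W


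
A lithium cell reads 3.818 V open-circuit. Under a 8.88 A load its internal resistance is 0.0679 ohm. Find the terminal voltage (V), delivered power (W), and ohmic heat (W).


Step 1: V_terminal = OCV - I*R = 3.818 - 8.88 * 0.0679 = 3.215 V
Step 2: P_out = V_terminal * I = 3.215 * 8.88 = 28.55 W
Step 3: Q = I^2 * R = 8.88^2 * 0.0679 = 5.354 W

V=3.215 V, P=28.55 W, Q=5.354 W


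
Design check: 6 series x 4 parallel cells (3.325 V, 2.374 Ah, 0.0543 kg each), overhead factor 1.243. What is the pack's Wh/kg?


Step 1: V_pack = 6 * 3.325 = 19.95 V
Step 2: C_pack = 4 * 2.374 = 9.496 Ah
Step 3: E_pack = V_pack * C_pack = 19.95 * 9.496 = 189.45 Wh
Step 4: m_pack = 6 * 4 * 0.0543 * 1.243 = 1.6199 kg
Step 5: ED = E_pack / m_pack = 189.45 / 1.6199 = 117.0 Wh/kg

117.0 Wh/kg


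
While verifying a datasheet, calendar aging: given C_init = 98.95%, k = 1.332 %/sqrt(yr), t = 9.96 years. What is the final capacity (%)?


sqrt(t) = sqrt(9.96) = 3.1559
C_final = 98.95 - 1.332 * 3.1559 = 94.75%

94.75%


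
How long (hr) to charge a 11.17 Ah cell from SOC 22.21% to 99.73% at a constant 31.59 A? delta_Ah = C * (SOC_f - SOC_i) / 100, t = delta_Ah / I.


delta_Ah = 11.17 * (99.73 - 22.21) / 100 = 8.659 Ah
t = delta_Ah / I = 8.659 / 31.59 = 0.2741 hr

0.2741 hr


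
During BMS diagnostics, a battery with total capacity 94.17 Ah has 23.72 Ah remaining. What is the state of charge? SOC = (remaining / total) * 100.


SOC% = 23.72 / 94.17 * 100 = 25.19%

25.19%


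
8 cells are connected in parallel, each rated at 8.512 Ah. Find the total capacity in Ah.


Parallel capacities add: 8 * 8.512 Ah = 68.096 Ah

68.096 Ah


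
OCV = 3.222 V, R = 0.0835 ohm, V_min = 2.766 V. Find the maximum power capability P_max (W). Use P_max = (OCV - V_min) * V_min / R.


P_max = (OCV - V_min) * V_min / R = (3.222 - 2.766) * 2.766 / 0.0835 = 0.456 * 2.766 / 0.0835 = 15.11 W

15.11 W


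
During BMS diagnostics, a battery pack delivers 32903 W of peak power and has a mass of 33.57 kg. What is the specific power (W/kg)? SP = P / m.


Specific power = 32903 W / 33.57 kg = 980.1 W/kg

980.1 W/kg


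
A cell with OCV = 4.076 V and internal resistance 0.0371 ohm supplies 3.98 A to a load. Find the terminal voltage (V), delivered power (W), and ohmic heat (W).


Step 1: V_terminal = OCV - I*R = 4.076 - 3.98 * 0.0371 = 3.9283 V
Step 2: P_out = V_terminal * I = 3.9283 * 3.98 = 15.63 W
Step 3: Q = I^2 * R = 3.98^2 * 0.0371 = 0.5877 W

V=3.9283 V, P=15.63 W, Q=0.5877 W


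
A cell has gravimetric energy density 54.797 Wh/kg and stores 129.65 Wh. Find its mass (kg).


m = E / ED = 129.65 / 54.797 = 2.366 kg

2.366 kg


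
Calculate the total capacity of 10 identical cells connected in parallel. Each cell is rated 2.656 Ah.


C_total = 10 * 2.656 = 26.56 Ah

26.56 Ah


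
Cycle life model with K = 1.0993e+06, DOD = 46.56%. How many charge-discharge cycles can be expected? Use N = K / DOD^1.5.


Step 1: DOD^1.5 = 46.56^1.5 = 317.7
Step 2: N = 1.0993e+06 / 317.7 = 3460 cycles

3460 cycles


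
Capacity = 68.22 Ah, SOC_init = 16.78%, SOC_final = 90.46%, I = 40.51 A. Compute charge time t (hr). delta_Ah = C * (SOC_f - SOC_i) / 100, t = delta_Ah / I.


delta_Ah = 68.22 * (90.46 - 16.78) / 100 = 50.264 Ah
t = delta_Ah / I = 50.264 / 40.51 = 1.241 hr

1.241 hr


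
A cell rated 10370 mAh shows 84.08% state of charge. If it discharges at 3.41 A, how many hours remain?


Convert: C_total = 10370 mAh = 10.37 Ah
Step 1: remaining = SOC/100 * C_total = 84.08/100 * 10.37 = 8.7191 Ah
Step 2: t = remaining / I = 8.7191 / 3.41 = 2.557 hr

2.557 hr


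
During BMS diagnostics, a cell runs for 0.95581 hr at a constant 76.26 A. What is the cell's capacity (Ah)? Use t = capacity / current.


C = I * t = 76.26 * 0.95581 = 72.89 Ah

72.89 Ah


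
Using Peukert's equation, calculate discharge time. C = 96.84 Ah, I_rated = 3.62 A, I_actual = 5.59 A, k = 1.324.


t_rated = C / I_rated = 96.84 / 3.62 = 26.751 hr
(I_rated/I)^k = (0.64758)^1.324 = 0.56254
t = t_rated * (I_rated/I)^k = 26.751 * 0.56254 = 15.05 hr

15.05 hr


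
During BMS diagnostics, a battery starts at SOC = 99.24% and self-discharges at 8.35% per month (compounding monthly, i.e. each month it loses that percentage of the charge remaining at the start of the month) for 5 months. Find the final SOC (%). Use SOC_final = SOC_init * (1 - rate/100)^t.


Monthly retention factor = 1 - 8.35/100 = 0.9165
Over 5 months: factor^5 = 0.64664
SOC_final = 99.24 * 0.64664 = 64.17%

64.17%


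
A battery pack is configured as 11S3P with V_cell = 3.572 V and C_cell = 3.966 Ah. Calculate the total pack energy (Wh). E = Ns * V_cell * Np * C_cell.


V_pack = 11 * 3.572 = 39.292 V
C_pack = 3 * 3.966 = 11.898 Ah
E = V_pack * C_pack = 39.292 * 11.898 = 467.5 Wh

467.5 Wh


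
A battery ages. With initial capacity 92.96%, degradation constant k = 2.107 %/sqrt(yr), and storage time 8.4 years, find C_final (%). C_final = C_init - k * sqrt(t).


Step 1: sqrt(8.4 yr) = 2.8983
Step 2: drop = 2.107 * 2.8983 = 6.1067
Step 3: C_final = 92.96 - 6.1067 = 86.85%

86.85%


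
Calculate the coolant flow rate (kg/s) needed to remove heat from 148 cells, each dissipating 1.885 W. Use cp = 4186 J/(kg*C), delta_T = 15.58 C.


Q_total = 148 * 1.885 = 278.98 W
m_dot = Q_total / (cp * dT) = 278.98 / (4186 * 15.58) = 0.004278 kg/s

0.004278 kg/s


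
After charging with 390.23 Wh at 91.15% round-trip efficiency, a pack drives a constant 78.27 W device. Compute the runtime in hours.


Step 1: E_discharge = eta/100 * E_charge = 91.15/100 * 390.23 = 355.69 Wh
Step 2: t = E_discharge / P = 355.69 / 78.27 = 4.544 hr

4.544 hr


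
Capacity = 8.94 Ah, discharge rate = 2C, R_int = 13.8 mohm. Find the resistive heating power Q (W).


Convert: R = 13.8 mohm = 0.0138 ohm
Step 1: I = C_rate * capacity = 2 * 8.94 = 17.88 A
Step 2: Q = I^2 * R = 17.88^2 * 0.0138 = 319.69 * 0.0138 = 4.412 W

4.412 W


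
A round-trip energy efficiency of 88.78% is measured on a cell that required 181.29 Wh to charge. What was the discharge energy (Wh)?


E_dis = eta/100 * E_chg = 88.78/100 * 181.29 = 160.9 Wh

160.9 Wh


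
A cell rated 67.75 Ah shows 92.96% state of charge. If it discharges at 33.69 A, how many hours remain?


Step 1: remaining = SOC/100 * C_total = 92.96/100 * 67.75 = 62.98 Ah
Step 2: t = remaining / I = 62.98 / 33.69 = 1.869 hr

1.869 hr


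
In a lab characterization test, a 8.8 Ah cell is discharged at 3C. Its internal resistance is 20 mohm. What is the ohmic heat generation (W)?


Convert: R = 20 mohm = 0.02 ohm
Step 1: I = C_rate * capacity = 3 * 8.8 = 26.4 A
Step 2: Q = I^2 * R = 26.4^2 * 0.02 = 696.96 * 0.02 = 13.94 W

13.94 W


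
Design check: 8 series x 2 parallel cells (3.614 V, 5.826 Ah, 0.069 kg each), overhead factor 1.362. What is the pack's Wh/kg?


Step 1: V_pack = 8 * 3.614 = 28.912 V
Step 2: C_pack = 2 * 5.826 = 11.652 Ah
Step 3: E_pack = V_pack * C_pack = 28.912 * 11.652 = 336.88 Wh
Step 4: m_pack = 8 * 2 * 0.069 * 1.362 = 1.5036 kg
Step 5: ED = E_pack / m_pack = 336.88 / 1.5036 = 224.0 Wh/kg

224.0 Wh/kg


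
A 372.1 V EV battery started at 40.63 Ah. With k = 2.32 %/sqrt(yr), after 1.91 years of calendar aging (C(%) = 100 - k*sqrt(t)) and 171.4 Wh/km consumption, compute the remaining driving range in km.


Step 1: capacity retention = 100 - 2.32 * sqrt(1.91) = 100 - 2.32 * 1.382 = 96.794%
Step 2: C_now = 40.63 * 96.794/100 = 39.327 Ah
Step 3: E_pack = V * C_now = 372.1 * 39.327 = 14634 Wh
Step 4: range = E_pack / consumption = 14634 / 171.4 = 85.38 km

85.38 km


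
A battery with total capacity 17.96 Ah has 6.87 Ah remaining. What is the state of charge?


SOC = (remaining / total) * 100 = (6.87 / 17.96) * 100 = 38.25%

38.25%


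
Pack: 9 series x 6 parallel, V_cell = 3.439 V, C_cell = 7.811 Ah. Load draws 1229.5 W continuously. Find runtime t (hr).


Step 1: E_pack = Ns * V_cell * Np * C_cell = 9 * 3.439 * 6 * 7.811 = 1450.5 Wh
Step 2: t = E_pack / P = 1450.5 / 1229.5 = 1.180 hr

1.180 hr


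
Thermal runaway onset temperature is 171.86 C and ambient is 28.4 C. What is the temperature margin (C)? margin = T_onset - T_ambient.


Safety margin = 171.86 C - 28.4 C = 143.46 C

143.46 C


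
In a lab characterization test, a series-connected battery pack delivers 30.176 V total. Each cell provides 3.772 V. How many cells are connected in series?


n = V_pack / V_cell = 30.176 / 3.772 = 8

8


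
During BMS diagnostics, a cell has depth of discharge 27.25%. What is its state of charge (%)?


SOC = 100 - DOD = 100 - 27.25 = 72.75%

72.75%


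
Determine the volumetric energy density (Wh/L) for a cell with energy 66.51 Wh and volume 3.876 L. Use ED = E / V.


Volumetric ED = 66.51 Wh / 3.876 L = 17.16 Wh/L

17.16 Wh/L


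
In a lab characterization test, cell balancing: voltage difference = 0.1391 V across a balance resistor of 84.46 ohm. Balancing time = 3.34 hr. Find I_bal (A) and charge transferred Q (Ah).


I_bal = dV / R = 0.1391 / 84.46 = 0.0016469 A
Q = I_bal * t = 0.0016469 * 3.34 = 0.005501 Ah

I=0.0016469 A, Q=0.005501 Ah


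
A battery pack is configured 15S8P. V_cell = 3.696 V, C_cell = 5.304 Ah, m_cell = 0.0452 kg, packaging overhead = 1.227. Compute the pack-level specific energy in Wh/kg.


Step 1: V_pack = 15 * 3.696 = 55.44 V
Step 2: C_pack = 8 * 5.304 = 42.432 Ah
Step 3: E_pack = V_pack * C_pack = 55.44 * 42.432 = 2352.4 Wh
Step 4: m_pack = 15 * 8 * 0.0452 * 1.227 = 6.6552 kg
Step 5: ED = E_pack / m_pack = 2352.4 / 6.6552 = 353.5 Wh/kg

353.5 Wh/kg


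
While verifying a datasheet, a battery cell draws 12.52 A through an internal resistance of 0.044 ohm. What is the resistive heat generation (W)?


Q = I^2 * R = 12.52^2 * 0.044 = 6.897 W

6.897 W


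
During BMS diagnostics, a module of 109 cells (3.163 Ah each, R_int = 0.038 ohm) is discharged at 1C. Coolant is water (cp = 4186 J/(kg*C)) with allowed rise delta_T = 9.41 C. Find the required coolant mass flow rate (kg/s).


Step 1: I = 1 * 3.163 = 3.163 A
Step 2: Q_cell = I^2 * R = 3.163^2 * 0.038 = 0.38017 W
Step 3: Q_total = 109 * 0.38017 = 41.439 W
Step 4: m_dot = Q_total / (cp * dT) = 41.439 / (4186 * 9.41) = 0.001052 kg/s

0.001052 kg/s


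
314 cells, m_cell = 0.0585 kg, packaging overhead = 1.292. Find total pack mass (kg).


Cell mass sum = 314 * 0.0585 = 18.369 kg
With overhead 1.292: m_pack = 18.369 * 1.292 = 23.73 kg

23.73 kg


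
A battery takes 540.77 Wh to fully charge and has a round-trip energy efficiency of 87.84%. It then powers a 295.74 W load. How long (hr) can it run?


Step 1: E_discharge = eta/100 * E_charge = 87.84/100 * 540.77 = 475.01 Wh
Step 2: t = E_discharge / P = 475.01 / 295.74 = 1.606 hr

1.606 hr


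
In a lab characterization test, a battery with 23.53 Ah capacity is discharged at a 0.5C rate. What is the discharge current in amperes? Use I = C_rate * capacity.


At 0.5C: I = 0.5 * 23.53 Ah = 11.765 A

11.765 A


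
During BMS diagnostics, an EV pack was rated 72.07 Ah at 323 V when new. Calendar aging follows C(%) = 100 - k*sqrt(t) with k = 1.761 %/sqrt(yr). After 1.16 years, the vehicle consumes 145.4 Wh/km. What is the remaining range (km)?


Step 1: capacity retention = 100 - 1.761 * sqrt(1.16) = 100 - 1.761 * 1.077 = 98.103%
Step 2: C_now = 72.07 * 98.103/100 = 70.703 Ah
Step 3: E_pack = V * C_now = 323 * 70.703 = 22837 Wh
Step 4: range = E_pack / consumption = 22837 / 145.4 = 157.1 km

157.1 km


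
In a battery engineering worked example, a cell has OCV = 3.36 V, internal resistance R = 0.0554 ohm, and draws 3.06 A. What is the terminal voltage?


IR drop = 3.06 * 0.0554 = 0.16952 V
V = 3.36 - 0.16952 = 3.190 V

3.190 V


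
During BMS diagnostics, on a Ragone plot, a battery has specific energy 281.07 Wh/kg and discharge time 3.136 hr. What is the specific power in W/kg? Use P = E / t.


P_specific = E / t = 281.07 / 3.136 = 89.63 W/kg

89.63 W/kg


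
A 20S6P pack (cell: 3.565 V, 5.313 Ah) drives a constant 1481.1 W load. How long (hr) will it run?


Step 1: E_pack = Ns * V_cell * Np * C_cell = 20 * 3.565 * 6 * 5.313 = 2272.9 Wh
Step 2: t = E_pack / P = 2272.9 / 1481.1 = 1.535 hr

1.535 hr


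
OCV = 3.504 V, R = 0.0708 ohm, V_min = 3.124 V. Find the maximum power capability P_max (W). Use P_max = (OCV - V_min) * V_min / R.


P_max = (OCV - V_min) * V_min / R = (3.504 - 3.124) * 3.124 / 0.0708 = 0.38 * 3.124 / 0.0708 = 16.77 W

16.77 W


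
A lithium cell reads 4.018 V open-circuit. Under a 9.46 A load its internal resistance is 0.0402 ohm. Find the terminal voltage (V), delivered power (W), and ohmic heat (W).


Step 1: V_terminal = OCV - I*R = 4.018 - 9.46 * 0.0402 = 3.6377 V
Step 2: P_out = V_terminal * I = 3.6377 * 9.46 = 34.41 W
Step 3: Q = I^2 * R = 9.46^2 * 0.0402 = 3.598 W

V=3.6377 V, P=34.41 W, Q=3.598 W


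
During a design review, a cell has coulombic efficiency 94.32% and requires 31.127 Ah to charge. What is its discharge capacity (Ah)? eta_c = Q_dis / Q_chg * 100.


Q_dis = eta/100 * Q_chg = 94.32/100 * 31.127 = 29.36 Ah

29.36 Ah


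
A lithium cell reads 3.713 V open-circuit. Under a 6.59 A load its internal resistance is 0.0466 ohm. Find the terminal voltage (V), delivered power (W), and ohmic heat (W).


Step 1: V_terminal = OCV - I*R = 3.713 - 6.59 * 0.0466 = 3.4059 V
Step 2: P_out = V_terminal * I = 3.4059 * 6.59 = 22.44 W
Step 3: Q = I^2 * R = 6.59^2 * 0.0466 = 2.024 W

V=3.4059 V, P=22.44 W, Q=2.024 W


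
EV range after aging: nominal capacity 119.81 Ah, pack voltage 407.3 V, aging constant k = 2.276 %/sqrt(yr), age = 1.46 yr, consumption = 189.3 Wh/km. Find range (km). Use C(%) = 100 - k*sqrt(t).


Step 1: capacity retention = 100 - 2.276 * sqrt(1.46) = 100 - 2.276 * 1.2083 = 97.25%
Step 2: C_now = 119.81 * 97.25/100 = 116.52 Ah
Step 3: E_pack = V * C_now = 407.3 * 116.52 = 47459 Wh
Step 4: range = E_pack / consumption = 47459 / 189.3 = 250.7 km

250.7 km


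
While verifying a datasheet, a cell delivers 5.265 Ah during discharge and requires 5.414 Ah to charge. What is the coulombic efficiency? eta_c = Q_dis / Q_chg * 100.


Coulombic efficiency = 5.265/5.414 * 100% = 97.25%

97.25%


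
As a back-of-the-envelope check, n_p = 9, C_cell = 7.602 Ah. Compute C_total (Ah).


Parallel capacities add: 9 * 7.602 Ah = 68.418 Ah

68.418 Ah


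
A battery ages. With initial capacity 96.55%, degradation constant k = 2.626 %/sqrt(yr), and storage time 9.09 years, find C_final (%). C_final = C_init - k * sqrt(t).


Step 1: sqrt(9.09 yr) = 3.015
Step 2: drop = 2.626 * 3.015 = 7.9174
Step 3: C_final = 96.55 - 7.9174 = 88.63%

88.63%


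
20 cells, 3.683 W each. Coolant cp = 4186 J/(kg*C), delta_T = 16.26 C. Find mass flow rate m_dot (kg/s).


Step 1: Total heat Q = 20 * 3.683 W = 73.66 W
Step 2: denom = cp * dT = 4186 * 16.26 = 68064
Step 3: m_dot = 73.66 / 68064 = 0.001082 kg/s

0.001082 kg/s


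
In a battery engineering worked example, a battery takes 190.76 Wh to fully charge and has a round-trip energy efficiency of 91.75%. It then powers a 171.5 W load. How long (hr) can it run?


Step 1: E_discharge = eta/100 * E_charge = 91.75/100 * 190.76 = 175.02 Wh
Step 2: t = E_discharge / P = 175.02 / 171.5 = 1.021 hr

1.021 hr


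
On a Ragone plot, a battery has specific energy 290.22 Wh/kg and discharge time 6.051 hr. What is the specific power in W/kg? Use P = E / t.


P_specific = E / t = 290.22 / 6.051 = 47.96 W/kg

47.96 W/kg


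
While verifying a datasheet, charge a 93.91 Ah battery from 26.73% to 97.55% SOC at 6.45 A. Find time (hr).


Step 1: dSOC = 97.55% - 26.73% = 70.82%
Step 2: delta_Ah = 93.91 * 70.82 / 100 = 66.507 Ah
Step 3: t = 66.507 / 6.45 = 10.31 hr

10.31 hr


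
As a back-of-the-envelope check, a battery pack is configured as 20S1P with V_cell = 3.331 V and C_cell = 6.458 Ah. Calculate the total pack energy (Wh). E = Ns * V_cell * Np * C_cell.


E = Ns * Vcell * Np * Ccell = 20 * 3.331 * 1 * 6.458 = 430.2 Wh

430.2 Wh


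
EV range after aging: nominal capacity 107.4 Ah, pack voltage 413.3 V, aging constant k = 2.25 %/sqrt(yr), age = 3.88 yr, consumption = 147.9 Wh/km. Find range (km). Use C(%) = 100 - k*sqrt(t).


Step 1: capacity retention = 100 - 2.25 * sqrt(3.88) = 100 - 2.25 * 1.9698 = 95.568%
Step 2: C_now = 107.4 * 95.568/100 = 102.64 Ah
Step 3: E_pack = V * C_now = 413.3 * 102.64 = 42421 Wh
Step 4: range = E_pack / consumption = 42421 / 147.9 = 286.8 km

286.8 km


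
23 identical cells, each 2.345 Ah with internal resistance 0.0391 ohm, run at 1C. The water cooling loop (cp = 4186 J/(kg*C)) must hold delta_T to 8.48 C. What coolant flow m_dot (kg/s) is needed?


Step 1: I = 1 * 2.345 = 2.345 A
Step 2: Q_cell = I^2 * R = 2.345^2 * 0.0391 = 0.21501 W
Step 3: Q_total = 23 * 0.21501 = 4.9452 W
Step 4: m_dot = Q_total / (cp * dT) = 4.9452 / (4186 * 8.48) = 1.393e-04 kg/s

1.393e-04 kg/s


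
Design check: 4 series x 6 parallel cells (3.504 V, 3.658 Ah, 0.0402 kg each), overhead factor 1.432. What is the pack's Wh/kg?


Step 1: V_pack = 4 * 3.504 = 14.016 V
Step 2: C_pack = 6 * 3.658 = 21.948 Ah
Step 3: E_pack = V_pack * C_pack = 14.016 * 21.948 = 307.62 Wh
Step 4: m_pack = 4 * 6 * 0.0402 * 1.432 = 1.3816 kg
Step 5: ED = E_pack / m_pack = 307.62 / 1.3816 = 222.7 Wh/kg

222.7 Wh/kg


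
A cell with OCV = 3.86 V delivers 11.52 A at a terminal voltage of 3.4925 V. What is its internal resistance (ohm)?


R = (OCV - V) / I = (3.86 - 3.4925) / 11.52 = 0.03190 ohm

0.03190 ohm


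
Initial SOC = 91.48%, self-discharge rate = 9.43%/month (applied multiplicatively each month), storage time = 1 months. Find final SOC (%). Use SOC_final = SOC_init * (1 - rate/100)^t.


decay = (1 - 9.43/100)^1 = 0.9057
SOC_final = 91.48 * 0.9057 = 82.85%

82.85%


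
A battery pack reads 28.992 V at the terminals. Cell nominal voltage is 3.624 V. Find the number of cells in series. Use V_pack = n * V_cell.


Rearranging: n = V_pack / V_cell = 28.992 / 3.624 = 8 cells

8


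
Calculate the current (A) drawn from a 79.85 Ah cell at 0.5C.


I = C_rate * capacity = 0.5 * 79.85 = 39.925 A

39.925 A


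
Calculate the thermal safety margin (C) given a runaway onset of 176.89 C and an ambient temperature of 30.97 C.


margin = T_onset - T_ambient = 176.89 - 30.97 = 145.92 C

145.92 C


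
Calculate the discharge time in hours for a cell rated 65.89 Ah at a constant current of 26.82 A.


Runtime = 65.89 Ah / 26.82 A = 2.457 hr

2.457 hr


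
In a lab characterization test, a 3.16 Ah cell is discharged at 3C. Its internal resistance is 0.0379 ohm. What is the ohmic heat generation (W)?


Step 1: I = C_rate * capacity = 3 * 3.16 = 9.48 A
Step 2: Q = I^2 * R = 9.48^2 * 0.0379 = 89.87 * 0.0379 = 3.406 W

3.406 W


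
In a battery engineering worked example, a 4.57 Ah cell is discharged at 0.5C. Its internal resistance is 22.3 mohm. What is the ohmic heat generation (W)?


Convert: R = 22.3 mohm = 0.0223 ohm
Step 1: I = C_rate * capacity = 0.5 * 4.57 = 2.285 A
Step 2: Q = I^2 * R = 2.285^2 * 0.0223 = 5.2212 * 0.0223 = 0.1164 W

0.1164 W


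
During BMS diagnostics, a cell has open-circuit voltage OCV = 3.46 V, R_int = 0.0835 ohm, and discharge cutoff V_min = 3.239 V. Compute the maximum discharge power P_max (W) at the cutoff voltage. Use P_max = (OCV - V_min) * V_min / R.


P_max = (OCV - V_min) * V_min / R = (3.46 - 3.239) * 3.239 / 0.0835 = 0.221 * 3.239 / 0.0835 = 8.573 W

8.573 W


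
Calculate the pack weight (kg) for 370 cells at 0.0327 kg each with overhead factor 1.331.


m_pack = n * m_cell * overhead = 370 * 0.0327 * 1.331 = 16.10 kg

16.10 kg


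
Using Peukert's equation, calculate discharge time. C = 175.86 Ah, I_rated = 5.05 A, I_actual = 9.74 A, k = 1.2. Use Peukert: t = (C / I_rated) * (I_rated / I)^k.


t_rated = C / I_rated = 175.86 / 5.05 = 34.824 hr
(I_rated/I)^k = (0.51848)^1.2 = 0.45465
t = t_rated * (I_rated/I)^k = 34.824 * 0.45465 = 15.83 hr

15.83 hr


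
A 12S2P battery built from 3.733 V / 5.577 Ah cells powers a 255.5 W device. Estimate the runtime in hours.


Step 1: E_pack = Ns * V_cell * Np * C_cell = 12 * 3.733 * 2 * 5.577 = 499.65 Wh
Step 2: t = E_pack / P = 499.65 / 255.5 = 1.956 hr

1.956 hr


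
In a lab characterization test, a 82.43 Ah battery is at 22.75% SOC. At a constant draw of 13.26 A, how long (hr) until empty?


Step 1: remaining = SOC/100 * C_total = 22.75/100 * 82.43 = 18.753 Ah
Step 2: t = remaining / I = 18.753 / 13.26 = 1.414 hr

1.414 hr


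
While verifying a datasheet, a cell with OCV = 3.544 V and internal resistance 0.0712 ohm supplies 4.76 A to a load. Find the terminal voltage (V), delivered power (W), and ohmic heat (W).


Step 1: V_terminal = OCV - I*R = 3.544 - 4.76 * 0.0712 = 3.2051 V
Step 2: P_out = V_terminal * I = 3.2051 * 4.76 = 15.26 W
Step 3: Q = I^2 * R = 4.76^2 * 0.0712 = 1.613 W

V=3.2051 V, P=15.26 W, Q=1.613 W


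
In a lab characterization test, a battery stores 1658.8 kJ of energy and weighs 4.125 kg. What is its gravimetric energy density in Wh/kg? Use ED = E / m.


Convert: E = 1658.8 kJ = 460.78 Wh
ED = E / m = 460.78 / 4.125 = 111.7 Wh/kg

111.7 Wh/kg


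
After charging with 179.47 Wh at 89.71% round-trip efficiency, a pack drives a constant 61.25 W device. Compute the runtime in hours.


Step 1: E_discharge = eta/100 * E_charge = 89.71/100 * 179.47 = 161 Wh
Step 2: t = E_discharge / P = 161 / 61.25 = 2.629 hr

2.629 hr


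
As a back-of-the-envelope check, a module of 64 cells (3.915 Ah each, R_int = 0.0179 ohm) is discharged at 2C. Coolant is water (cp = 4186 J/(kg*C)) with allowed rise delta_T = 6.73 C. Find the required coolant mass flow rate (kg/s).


Step 1: I = 2 * 3.915 = 7.83 A
Step 2: Q_cell = I^2 * R = 7.83^2 * 0.0179 = 1.0974 W
Step 3: Q_total = 64 * 1.0974 = 70.234 W
Step 4: m_dot = Q_total / (cp * dT) = 70.234 / (4186 * 6.73) = 0.002493 kg/s

0.002493 kg/s


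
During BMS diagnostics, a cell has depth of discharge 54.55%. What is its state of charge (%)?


SOC = 100 - DOD = 100 - 54.55 = 45.45%

45.45%


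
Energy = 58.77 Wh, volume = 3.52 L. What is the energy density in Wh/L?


Volumetric ED = 58.77 Wh / 3.52 L = 16.70 Wh/L

16.70 Wh/L


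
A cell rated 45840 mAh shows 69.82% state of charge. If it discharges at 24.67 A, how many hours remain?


Convert: C_total = 45840 mAh = 45.84 Ah
Step 1: remaining = SOC/100 * C_total = 69.82/100 * 45.84 = 32.005 Ah
Step 2: t = remaining / I = 32.005 / 24.67 = 1.297 hr

1.297 hr


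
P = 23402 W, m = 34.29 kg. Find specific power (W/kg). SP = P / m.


SP = P / m = 23402 / 34.29 = 682.5 W/kg

682.5 W/kg


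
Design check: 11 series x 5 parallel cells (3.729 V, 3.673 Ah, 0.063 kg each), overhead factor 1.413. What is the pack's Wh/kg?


Step 1: V_pack = 11 * 3.729 = 41.019 V
Step 2: C_pack = 5 * 3.673 = 18.365 Ah
Step 3: E_pack = V_pack * C_pack = 41.019 * 18.365 = 753.31 Wh
Step 4: m_pack = 11 * 5 * 0.063 * 1.413 = 4.896 kg
Step 5: ED = E_pack / m_pack = 753.31 / 4.896 = 153.9 Wh/kg

153.9 Wh/kg


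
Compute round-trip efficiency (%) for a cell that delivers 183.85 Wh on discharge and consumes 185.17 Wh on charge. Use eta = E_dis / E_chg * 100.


eta_e = E_dis / E_chg * 100 = 183.85 / 185.17 * 100 = 99.29%

99.29%


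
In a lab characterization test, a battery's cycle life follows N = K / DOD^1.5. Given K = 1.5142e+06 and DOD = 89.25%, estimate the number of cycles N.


DOD^1.5 = 843.16
N = K / DOD^1.5 = 1.5142e+06 / 843.16 = 1796

1796 cycles


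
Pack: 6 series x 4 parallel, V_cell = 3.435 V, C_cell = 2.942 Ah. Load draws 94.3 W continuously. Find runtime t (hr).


Step 1: E_pack = Ns * V_cell * Np * C_cell = 6 * 3.435 * 4 * 2.942 = 242.54 Wh
Step 2: t = E_pack / P = 242.54 / 94.3 = 2.572 hr

2.572 hr


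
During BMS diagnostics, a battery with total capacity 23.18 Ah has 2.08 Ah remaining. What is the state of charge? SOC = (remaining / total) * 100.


SOC = (remaining / total) * 100 = (2.08 / 23.18) * 100 = 8.973%

8.973%


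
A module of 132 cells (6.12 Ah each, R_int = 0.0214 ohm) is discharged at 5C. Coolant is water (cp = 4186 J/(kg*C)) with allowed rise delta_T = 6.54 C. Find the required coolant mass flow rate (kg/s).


Step 1: I = 5 * 6.12 = 30.6 A
Step 2: Q_cell = I^2 * R = 30.6^2 * 0.0214 = 20.038 W
Step 3: Q_total = 132 * 20.038 = 2645 W
Step 4: m_dot = Q_total / (cp * dT) = 2645 / (4186 * 6.54) = 0.09662 kg/s

0.09662 kg/s


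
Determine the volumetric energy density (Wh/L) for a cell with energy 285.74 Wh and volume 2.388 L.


ED = E / V = 285.74 / 2.388 = 119.7 Wh/L

119.7 Wh/L


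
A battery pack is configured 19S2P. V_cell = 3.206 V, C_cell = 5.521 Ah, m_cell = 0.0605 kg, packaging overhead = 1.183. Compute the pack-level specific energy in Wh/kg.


Step 1: V_pack = 19 * 3.206 = 60.914 V
Step 2: C_pack = 2 * 5.521 = 11.042 Ah
Step 3: E_pack = V_pack * C_pack = 60.914 * 11.042 = 672.61 Wh
Step 4: m_pack = 19 * 2 * 0.0605 * 1.183 = 2.7197 kg
Step 5: ED = E_pack / m_pack = 672.61 / 2.7197 = 247.3 Wh/kg

247.3 Wh/kg


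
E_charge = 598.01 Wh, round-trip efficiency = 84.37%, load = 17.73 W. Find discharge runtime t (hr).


Step 1: E_discharge = eta/100 * E_charge = 84.37/100 * 598.01 = 504.54 Wh
Step 2: t = E_discharge / P = 504.54 / 17.73 = 28.46 hr

28.46 hr


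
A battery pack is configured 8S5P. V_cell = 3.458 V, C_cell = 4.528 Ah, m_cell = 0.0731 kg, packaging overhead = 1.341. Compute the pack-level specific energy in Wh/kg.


Step 1: V_pack = 8 * 3.458 = 27.664 V
Step 2: C_pack = 5 * 4.528 = 22.64 Ah
Step 3: E_pack = V_pack * C_pack = 27.664 * 22.64 = 626.31 Wh
Step 4: m_pack = 8 * 5 * 0.0731 * 1.341 = 3.9211 kg
Step 5: ED = E_pack / m_pack = 626.31 / 3.9211 = 159.7 Wh/kg

159.7 Wh/kg


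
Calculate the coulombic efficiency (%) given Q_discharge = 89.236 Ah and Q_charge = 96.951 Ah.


Coulombic efficiency = 89.236/96.951 * 100% = 92.04%

92.04%


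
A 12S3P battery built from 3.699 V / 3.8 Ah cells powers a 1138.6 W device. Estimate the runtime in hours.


Step 1: E_pack = Ns * V_cell * Np * C_cell = 12 * 3.699 * 3 * 3.8 = 506.02 Wh
Step 2: t = E_pack / P = 506.02 / 1138.6 = 0.4444 hr

0.4444 hr


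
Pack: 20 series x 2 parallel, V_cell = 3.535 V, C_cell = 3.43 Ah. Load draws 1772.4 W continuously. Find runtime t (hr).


Step 1: E_pack = Ns * V_cell * Np * C_cell = 20 * 3.535 * 2 * 3.43 = 485 Wh
Step 2: t = E_pack / P = 485 / 1772.4 = 0.2736 hr

0.2736 hr


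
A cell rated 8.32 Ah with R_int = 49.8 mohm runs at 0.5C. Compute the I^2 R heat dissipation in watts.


Convert: R = 49.8 mohm = 0.0498 ohm
Step 1: I = C_rate * capacity = 0.5 * 8.32 = 4.16 A
Step 2: Q = I^2 * R = 4.16^2 * 0.0498 = 17.306 * 0.0498 = 0.8618 W

0.8618 W


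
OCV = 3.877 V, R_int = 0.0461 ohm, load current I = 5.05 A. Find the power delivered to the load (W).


Step 1: V_terminal = OCV - I*R = 3.877 - 5.05 * 0.0461 = 3.6442 V
Step 2: P_out = V_terminal * I = 3.6442 * 5.05 = 18.40 W

18.40 W


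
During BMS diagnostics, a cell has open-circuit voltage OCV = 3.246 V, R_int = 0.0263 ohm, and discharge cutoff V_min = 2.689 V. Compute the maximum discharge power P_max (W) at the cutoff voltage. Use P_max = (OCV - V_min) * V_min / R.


P_max = (OCV - V_min) * V_min / R = (3.246 - 2.689) * 2.689 / 0.0263 = 0.557 * 2.689 / 0.0263 = 56.95 W

56.95 W


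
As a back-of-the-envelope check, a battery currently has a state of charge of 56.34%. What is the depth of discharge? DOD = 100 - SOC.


DOD = 100 - SOC = 100 - 56.34 = 43.66%

43.66%


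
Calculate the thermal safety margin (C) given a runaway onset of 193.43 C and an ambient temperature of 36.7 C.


Safety margin = 193.43 C - 36.7 C = 156.73 C

156.73 C


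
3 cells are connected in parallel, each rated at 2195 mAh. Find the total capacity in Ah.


Convert: C_cell = 2195 mAh = 2.195 Ah
C_total = 3 * 2.195 = 6.585 Ah

6.585 Ah


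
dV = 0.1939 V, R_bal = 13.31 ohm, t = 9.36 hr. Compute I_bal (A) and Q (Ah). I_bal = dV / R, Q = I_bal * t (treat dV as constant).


First, Ohm's law: I_bal = 0.1939 V / 13.31 ohm = 0.014568 A
Then Q = I * t = 0.014568 A * 9.36 hr = 0.1364 Ah

I=0.014568 A, Q=0.1364 Ah


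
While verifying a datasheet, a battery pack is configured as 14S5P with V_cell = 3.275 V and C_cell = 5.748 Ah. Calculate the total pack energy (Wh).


V_pack = 14 * 3.275 = 45.85 V
C_pack = 5 * 5.748 = 28.74 Ah
E = V_pack * C_pack = 45.85 * 28.74 = 1318 Wh

1318 Wh


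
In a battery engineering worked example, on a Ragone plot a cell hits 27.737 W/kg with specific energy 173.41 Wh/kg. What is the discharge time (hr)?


t = E / P = 173.41 / 27.737 = 6.252 hr

6.252 hr


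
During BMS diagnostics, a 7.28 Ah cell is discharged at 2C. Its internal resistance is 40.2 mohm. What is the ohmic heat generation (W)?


Convert: R = 40.2 mohm = 0.0402 ohm
Step 1: I = C_rate * capacity = 2 * 7.28 = 14.56 A
Step 2: Q = I^2 * R = 14.56^2 * 0.0402 = 211.99 * 0.0402 = 8.522 W

8.522 W


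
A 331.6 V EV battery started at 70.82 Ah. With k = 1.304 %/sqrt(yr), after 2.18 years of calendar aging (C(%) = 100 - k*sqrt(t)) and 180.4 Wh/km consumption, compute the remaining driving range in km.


Step 1: capacity retention = 100 - 1.304 * sqrt(2.18) = 100 - 1.304 * 1.4765 = 98.075%
Step 2: C_now = 70.82 * 98.075/100 = 69.457 Ah
Step 3: E_pack = V * C_now = 331.6 * 69.457 = 23032 Wh
Step 4: range = E_pack / consumption = 23032 / 180.4 = 127.7 km

127.7 km


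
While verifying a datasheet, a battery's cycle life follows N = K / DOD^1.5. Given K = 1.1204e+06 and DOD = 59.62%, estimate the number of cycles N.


Step 1: DOD^1.5 = 59.62^1.5 = 460.35
Step 2: N = 1.1204e+06 / 460.35 = 2434 cycles

2434 cycles


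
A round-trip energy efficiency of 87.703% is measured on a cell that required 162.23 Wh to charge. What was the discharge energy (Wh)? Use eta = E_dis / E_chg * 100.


E_dis = eta/100 * E_chg = 87.703/100 * 162.23 = 142.3 Wh

142.3 Wh


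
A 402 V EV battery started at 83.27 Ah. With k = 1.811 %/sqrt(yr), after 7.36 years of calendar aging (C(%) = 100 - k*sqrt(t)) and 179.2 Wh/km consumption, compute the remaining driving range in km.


Step 1: capacity retention = 100 - 1.811 * sqrt(7.36) = 100 - 1.811 * 2.7129 = 95.087%
Step 2: C_now = 83.27 * 95.087/100 = 79.179 Ah
Step 3: E_pack = V * C_now = 402 * 79.179 = 31830 Wh
Step 4: range = E_pack / consumption = 31830 / 179.2 = 177.6 km

177.6 km


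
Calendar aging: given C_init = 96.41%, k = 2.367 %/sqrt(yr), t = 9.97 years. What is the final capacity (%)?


sqrt(t) = sqrt(9.97) = 3.1575
C_final = 96.41 - 2.367 * 3.1575 = 88.94%

88.94%


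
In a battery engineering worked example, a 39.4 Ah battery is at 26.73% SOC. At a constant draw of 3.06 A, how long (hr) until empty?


Step 1: remaining = SOC/100 * C_total = 26.73/100 * 39.4 = 10.532 Ah
Step 2: t = remaining / I = 10.532 / 3.06 = 3.442 hr

3.442 hr


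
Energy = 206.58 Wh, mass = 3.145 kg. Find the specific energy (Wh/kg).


Specific energy = 206.58 Wh / 3.145 kg = 65.69 Wh/kg

65.69 Wh/kg


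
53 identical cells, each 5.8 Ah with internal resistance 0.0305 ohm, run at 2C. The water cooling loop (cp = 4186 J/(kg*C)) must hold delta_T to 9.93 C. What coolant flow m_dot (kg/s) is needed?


Step 1: I = 2 * 5.8 = 11.6 A
Step 2: Q_cell = I^2 * R = 11.6^2 * 0.0305 = 4.1041 W
Step 3: Q_total = 53 * 4.1041 = 217.52 W
Step 4: m_dot = Q_total / (cp * dT) = 217.52 / (4186 * 9.93) = 0.005233 kg/s

0.005233 kg/s


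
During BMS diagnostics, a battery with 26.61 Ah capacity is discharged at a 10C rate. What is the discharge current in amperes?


I = C_rate * capacity = 10 * 26.61 = 266.1 A

266.1 A


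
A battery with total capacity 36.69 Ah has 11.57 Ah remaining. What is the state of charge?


SOC% = 11.57 / 36.69 * 100 = 31.53%

31.53%


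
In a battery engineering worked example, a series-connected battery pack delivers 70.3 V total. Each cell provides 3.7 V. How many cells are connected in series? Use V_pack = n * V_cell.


Rearranging: n = V_pack / V_cell = 70.3 / 3.7 = 19 cells

19


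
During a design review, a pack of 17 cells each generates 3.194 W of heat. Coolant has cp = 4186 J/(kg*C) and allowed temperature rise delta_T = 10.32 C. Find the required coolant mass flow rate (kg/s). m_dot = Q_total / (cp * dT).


Q_total = 17 * 3.194 = 54.298 W
m_dot = Q_total / (cp * dT) = 54.298 / (4186 * 10.32) = 0.001257 kg/s

0.001257 kg/s
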